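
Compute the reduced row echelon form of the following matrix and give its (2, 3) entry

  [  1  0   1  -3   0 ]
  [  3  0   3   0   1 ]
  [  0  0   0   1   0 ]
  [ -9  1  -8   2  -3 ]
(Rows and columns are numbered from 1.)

Subtract 3 times R1 from R2.
  [  1  0   1  -3   0 ]
  [  0  0   0   9   1 ]
  [  0  0   0   1   0 ]
  [ -9  1  -8   2  -3 ]
Add 9 times R1 to R4.
  [ 1  0  1   -3   0 ]
  [ 0  0  0    9   1 ]
  [ 0  0  0    1   0 ]
  [ 0  1  1  -25  -3 ]
Swap R2 and R4.
  [ 1  0  1   -3   0 ]
  [ 0  1  1  -25  -3 ]
  [ 0  0  0    1   0 ]
  [ 0  0  0    9   1 ]
Subtract 9 times R3 from R4.
  [ 1  0  1   -3   0 ]
  [ 0  1  1  -25  -3 ]
  [ 0  0  0    1   0 ]
  [ 0  0  0    0   1 ]
Add 3 times R4 to R2.
  [ 1  0  1   -3  0 ]
  [ 0  1  1  -25  0 ]
  [ 0  0  0    1  0 ]
  [ 0  0  0    0  1 ]
Add 25 times R3 to R2.
  [ 1  0  1  -3  0 ]
  [ 0  1  1   0  0 ]
  [ 0  0  0   1  0 ]
  [ 0  0  0   0  1 ]
Add 3 times R3 to R1.
  [ 1  0  1  0  0 ]
  [ 0  1  1  0  0 ]
  [ 0  0  0  1  0 ]
  [ 0  0  0  0  1 ]

1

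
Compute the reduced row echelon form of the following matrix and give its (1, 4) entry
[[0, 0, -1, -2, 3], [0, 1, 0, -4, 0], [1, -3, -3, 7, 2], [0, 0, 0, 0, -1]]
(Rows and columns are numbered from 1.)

r1 ↔ r3
  [ 1  -3  -3   7   2 ]
  [ 0   1   0  -4   0 ]
  [ 0   0  -1  -2   3 ]
  [ 0   0   0   0  -1 ]
r3 → -1·r3
  [ 1  -3  -3   7   2 ]
  [ 0   1   0  -4   0 ]
  [ 0   0   1   2  -3 ]
  [ 0   0   0   0  -1 ]
r4 → -1·r4
  [ 1  -3  -3   7   2 ]
  [ 0   1   0  -4   0 ]
  [ 0   0   1   2  -3 ]
  [ 0   0   0   0   1 ]
r3 → r3 + 3·r4
  [ 1  -3  -3   7  2 ]
  [ 0   1   0  -4  0 ]
  [ 0   0   1   2  0 ]
  [ 0   0   0   0  1 ]
r1 → r1 − 2·r4
  [ 1  -3  -3   7  0 ]
  [ 0   1   0  -4  0 ]
  [ 0   0   1   2  0 ]
  [ 0   0   0   0  1 ]
r1 → r1 + 3·r3
  [ 1  -3  0  13  0 ]
  [ 0   1  0  -4  0 ]
  [ 0   0  1   2  0 ]
  [ 0   0  0   0  1 ]
r1 → r1 + 3·r2
  [ 1  0  0   1  0 ]
  [ 0  1  0  -4  0 ]
  [ 0  0  1   2  0 ]
  [ 0  0  0   0  1 ]

1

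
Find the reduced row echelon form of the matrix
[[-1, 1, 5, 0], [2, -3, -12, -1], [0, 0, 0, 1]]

[[1, 0, -3, 0], [0, 1, 2, 0], [0, 0, 0, 1]]

ρ1 := -1·ρ1
  [ 1  -1   -5   0 ]
  [ 2  -3  -12  -1 ]
  [ 0   0    0   1 ]
ρ2 := ρ2 − 2·ρ1
  [ 1  -1  -5   0 ]
  [ 0  -1  -2  -1 ]
  [ 0   0   0   1 ]
ρ2 := -1·ρ2
  [ 1  -1  -5  0 ]
  [ 0   1   2  1 ]
  [ 0   0   0  1 ]
ρ2 := ρ2 − ρ3
  [ 1  -1  -5  0 ]
  [ 0   1   2  0 ]
  [ 0   0   0  1 ]
ρ1 := ρ1 + ρ2
  [ 1  0  -3  0 ]
  [ 0  1   2  0 ]
  [ 0  0   0  1 ]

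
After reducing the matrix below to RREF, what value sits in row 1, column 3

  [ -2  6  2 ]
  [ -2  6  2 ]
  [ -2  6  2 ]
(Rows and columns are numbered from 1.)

R1 → -1/2·R1
  [  1  -3  -1 ]
  [ -2   6   2 ]
  [ -2   6   2 ]
R2 → R2 + 2·R1
  [  1  -3  -1 ]
  [  0   0   0 ]
  [ -2   6   2 ]
R3 → R3 + 2·R1
  [ 1  -3  -1 ]
  [ 0   0   0 ]
  [ 0   0   0 ]

-1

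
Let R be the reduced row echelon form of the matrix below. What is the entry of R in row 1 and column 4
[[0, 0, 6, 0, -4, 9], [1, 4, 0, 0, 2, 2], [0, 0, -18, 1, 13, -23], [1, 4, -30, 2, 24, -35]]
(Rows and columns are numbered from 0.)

Swap ρ1 and ρ2.
  [ 1  4    0  0   2    2 ]
  [ 0  0    6  0  -4    9 ]
  [ 0  0  -18  1  13  -23 ]
  [ 1  4  -30  2  24  -35 ]
Subtract ρ1 from ρ4.
  [ 1  4    0  0   2    2 ]
  [ 0  0    6  0  -4    9 ]
  [ 0  0  -18  1  13  -23 ]
  [ 0  0  -30  2  22  -37 ]
Multiply ρ2 by 1/6.
  [ 1  4    0  0     2    2 ]
  [ 0  0    1  0  -2/3  3/2 ]
  [ 0  0  -18  1    13  -23 ]
  [ 0  0  -30  2    22  -37 ]
Add 18 times ρ2 to ρ3.
  [ 1  4    0  0     2    2 ]
  [ 0  0    1  0  -2/3  3/2 ]
  [ 0  0    0  1     1    4 ]
  [ 0  0  -30  2    22  -37 ]
Add 30 times ρ2 to ρ4.
  [ 1  4  0  0     2    2 ]
  [ 0  0  1  0  -2/3  3/2 ]
  [ 0  0  0  1     1    4 ]
  [ 0  0  0  2     2    8 ]
Subtract 2 times ρ3 from ρ4.
  [ 1  4  0  0     2    2 ]
  [ 0  0  1  0  -2/3  3/2 ]
  [ 0  0  0  1     1    4 ]
  [ 0  0  0  0     0    0 ]

-2/3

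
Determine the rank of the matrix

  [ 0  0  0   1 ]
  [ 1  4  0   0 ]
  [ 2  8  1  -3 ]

ρ1 <-> ρ2
  [ 1  4  0   0 ]
  [ 0  0  0   1 ]
  [ 2  8  1  -3 ]
ρ3 → ρ3 − 2·ρ1
  [ 1  4  0   0 ]
  [ 0  0  0   1 ]
  [ 0  0  1  -3 ]
ρ2 <-> ρ3
  [ 1  4  0   0 ]
  [ 0  0  1  -3 ]
  [ 0  0  0   1 ]
ρ2 → ρ2 + 3·ρ3
  [ 1  4  0  0 ]
  [ 0  0  1  0 ]
  [ 0  0  0  1 ]
The reduced form has 3 nonzero rows.

rank = 3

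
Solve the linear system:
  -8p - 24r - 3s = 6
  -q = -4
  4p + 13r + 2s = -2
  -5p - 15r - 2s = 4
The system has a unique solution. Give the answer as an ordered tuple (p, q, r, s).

(-6, 4, 2, -2)

Form the augmented matrix and row-reduce:
  [ -8   0  -24  -3  |   6 ]
  [  0  -1    0   0  |  -4 ]
  [  4   0   13   2  |  -2 ]
  [ -5   0  -15  -2  |   4 ]
R1 → -1/8·R1
  [  1   0    3  3/8  |  -3/4 ]
  [  0  -1    0    0  |    -4 ]
  [  4   0   13    2  |    -2 ]
  [ -5   0  -15   -2  |     4 ]
R3 → R3 − 4·R1
  [  1   0    3  3/8  |  -3/4 ]
  [  0  -1    0    0  |    -4 ]
  [  0   0    1  1/2  |     1 ]
  [ -5   0  -15   -2  |     4 ]
R4 → R4 + 5·R1
  [ 1   0  3   3/8  |  -3/4 ]
  [ 0  -1  0     0  |    -4 ]
  [ 0   0  1   1/2  |     1 ]
  [ 0   0  0  -1/8  |   1/4 ]
R2 → -1·R2
  [ 1  0  3   3/8  |  -3/4 ]
  [ 0  1  0     0  |     4 ]
  [ 0  0  1   1/2  |     1 ]
  [ 0  0  0  -1/8  |   1/4 ]
R4 → -8·R4
  [ 1  0  3  3/8  |  -3/4 ]
  [ 0  1  0    0  |     4 ]
  [ 0  0  1  1/2  |     1 ]
  [ 0  0  0    1  |    -2 ]
R3 → R3 − 1/2·R4
  [ 1  0  3  3/8  |  -3/4 ]
  [ 0  1  0    0  |     4 ]
  [ 0  0  1    0  |     2 ]
  [ 0  0  0    1  |    -2 ]
R1 → R1 − 3/8·R4
  [ 1  0  3  0  |   0 ]
  [ 0  1  0  0  |   4 ]
  [ 0  0  1  0  |   2 ]
  [ 0  0  0  1  |  -2 ]
R1 → R1 − 3·R3
  [ 1  0  0  0  |  -6 ]
  [ 0  1  0  0  |   4 ]
  [ 0  0  1  0  |   2 ]
  [ 0  0  0  1  |  -2 ]
Reading off the last column: p = -6, q = 4, r = 2, s = -2.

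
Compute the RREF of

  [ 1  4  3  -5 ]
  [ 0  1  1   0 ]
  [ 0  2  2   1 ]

[[1, 0, -1, 0], [0, 1, 1, 0], [0, 0, 0, 1]]

ρ3 := ρ3 − 2·ρ2
  [ 1  4  3  -5 ]
  [ 0  1  1   0 ]
  [ 0  0  0   1 ]
ρ1 := ρ1 + 5·ρ3
  [ 1  4  3  0 ]
  [ 0  1  1  0 ]
  [ 0  0  0  1 ]
ρ1 := ρ1 − 4·ρ2
  [ 1  0  -1  0 ]
  [ 0  1   1  0 ]
  [ 0  0   0  1 ]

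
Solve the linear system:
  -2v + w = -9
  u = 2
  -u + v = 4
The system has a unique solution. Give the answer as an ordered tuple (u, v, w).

(2, 6, 3)

Form the augmented matrix and row-reduce:
  [  0  -2  1  |  -9 ]
  [  1   0  0  |   2 ]
  [ -1   1  0  |   4 ]
R1 ↔ R2
R3 → R3 + R1
R2 → -1/2·R2
R3 → R3 − R2
R3 → 2·R3
R2 → R2 + 1/2·R3
Reading off the last column: u = 2, v = 6, w = 3.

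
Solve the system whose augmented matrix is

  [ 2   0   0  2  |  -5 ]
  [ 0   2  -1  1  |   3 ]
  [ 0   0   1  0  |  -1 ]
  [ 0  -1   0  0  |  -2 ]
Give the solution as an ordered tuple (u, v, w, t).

(-1/2, 2, -1, -2)

R1 ← 1/2·R1
  [ 1   0   0  1  |  -5/2 ]
  [ 0   2  -1  1  |     3 ]
  [ 0   0   1  0  |    -1 ]
  [ 0  -1   0  0  |    -2 ]
R2 ← 1/2·R2
  [ 1   0     0    1  |  -5/2 ]
  [ 0   1  -1/2  1/2  |   3/2 ]
  [ 0   0     1    0  |    -1 ]
  [ 0  -1     0    0  |    -2 ]
R4 ← R4 + R2
  [ 1  0     0    1  |  -5/2 ]
  [ 0  1  -1/2  1/2  |   3/2 ]
  [ 0  0     1    0  |    -1 ]
  [ 0  0  -1/2  1/2  |  -1/2 ]
R4 ← R4 + 1/2·R3
  [ 1  0     0    1  |  -5/2 ]
  [ 0  1  -1/2  1/2  |   3/2 ]
  [ 0  0     1    0  |    -1 ]
  [ 0  0     0  1/2  |    -1 ]
R4 ← 2·R4
  [ 1  0     0    1  |  -5/2 ]
  [ 0  1  -1/2  1/2  |   3/2 ]
  [ 0  0     1    0  |    -1 ]
  [ 0  0     0    1  |    -2 ]
R2 ← R2 − 1/2·R4
  [ 1  0     0  1  |  -5/2 ]
  [ 0  1  -1/2  0  |   5/2 ]
  [ 0  0     1  0  |    -1 ]
  [ 0  0     0  1  |    -2 ]
R1 ← R1 − R4
  [ 1  0     0  0  |  -1/2 ]
  [ 0  1  -1/2  0  |   5/2 ]
  [ 0  0     1  0  |    -1 ]
  [ 0  0     0  1  |    -2 ]
R2 ← R2 + 1/2·R3
  [ 1  0  0  0  |  -1/2 ]
  [ 0  1  0  0  |     2 ]
  [ 0  0  1  0  |    -1 ]
  [ 0  0  0  1  |    -2 ]
Reading off the last column: u = -1/2, v = 2, w = -1, t = -2.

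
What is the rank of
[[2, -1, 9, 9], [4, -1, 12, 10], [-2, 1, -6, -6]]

ρ1 := 1/2·ρ1
  [  1  -1/2  9/2  9/2 ]
  [  4    -1   12   10 ]
  [ -2     1   -6   -6 ]
ρ2 := ρ2 − 4·ρ1
  [  1  -1/2  9/2  9/2 ]
  [  0     1   -6   -8 ]
  [ -2     1   -6   -6 ]
ρ3 := ρ3 + 2·ρ1
  [ 1  -1/2  9/2  9/2 ]
  [ 0     1   -6   -8 ]
  [ 0     0    3    3 ]
ρ3 := 1/3·ρ3
  [ 1  -1/2  9/2  9/2 ]
  [ 0     1   -6   -8 ]
  [ 0     0    1    1 ]
ρ2 := ρ2 + 6·ρ3
  [ 1  -1/2  9/2  9/2 ]
  [ 0     1    0   -2 ]
  [ 0     0    1    1 ]
ρ1 := ρ1 − 9/2·ρ3
  [ 1  -1/2  0   0 ]
  [ 0     1  0  -2 ]
  [ 0     0  1   1 ]
ρ1 := ρ1 + 1/2·ρ2
  [ 1  0  0  -1 ]
  [ 0  1  0  -2 ]
  [ 0  0  1   1 ]
The reduced form has 3 nonzero rows.

rank = 3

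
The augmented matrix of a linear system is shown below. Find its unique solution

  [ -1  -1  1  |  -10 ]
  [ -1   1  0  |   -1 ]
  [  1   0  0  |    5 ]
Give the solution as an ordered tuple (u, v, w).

(5, 4, -1)

Multiply R1 by -1.
  [  1  1  -1  |  10 ]
  [ -1  1   0  |  -1 ]
  [  1  0   0  |   5 ]
Add R1 to R2.
  [ 1  1  -1  |  10 ]
  [ 0  2  -1  |   9 ]
  [ 1  0   0  |   5 ]
Subtract R1 from R3.
  [ 1   1  -1  |  10 ]
  [ 0   2  -1  |   9 ]
  [ 0  -1   1  |  -5 ]
Multiply R2 by 1/2.
  [ 1   1    -1  |   10 ]
  [ 0   1  -1/2  |  9/2 ]
  [ 0  -1     1  |   -5 ]
Add R2 to R3.
  [ 1  1    -1  |    10 ]
  [ 0  1  -1/2  |   9/2 ]
  [ 0  0   1/2  |  -1/2 ]
Multiply R3 by 2.
  [ 1  1    -1  |   10 ]
  [ 0  1  -1/2  |  9/2 ]
  [ 0  0     1  |   -1 ]
Add 1/2 times R3 to R2.
  [ 1  1  -1  |  10 ]
  [ 0  1   0  |   4 ]
  [ 0  0   1  |  -1 ]
Add R3 to R1.
  [ 1  1  0  |   9 ]
  [ 0  1  0  |   4 ]
  [ 0  0  1  |  -1 ]
Subtract R2 from R1.
  [ 1  0  0  |   5 ]
  [ 0  1  0  |   4 ]
  [ 0  0  1  |  -1 ]
Reading off the last column: u = 5, v = 4, w = -1.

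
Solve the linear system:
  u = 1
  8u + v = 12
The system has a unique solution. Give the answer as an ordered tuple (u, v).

Form the augmented matrix and row-reduce:
  [ 1  0  |   1 ]
  [ 8  1  |  12 ]
Subtract 8 times R1 from R2.
  [ 1  0  |  1 ]
  [ 0  1  |  4 ]
Reading off the last column: u = 1, v = 4.

(1, 4)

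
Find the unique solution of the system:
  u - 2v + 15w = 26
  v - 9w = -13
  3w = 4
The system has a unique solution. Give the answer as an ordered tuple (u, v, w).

Form the augmented matrix and row-reduce:
  [ 1  -2  15  |   26 ]
  [ 0   1  -9  |  -13 ]
  [ 0   0   3  |    4 ]
Multiply r3 by 1/3.
  [ 1  -2  15  |   26 ]
  [ 0   1  -9  |  -13 ]
  [ 0   0   1  |  4/3 ]
Add 9 times r3 to r2.
  [ 1  -2  15  |   26 ]
  [ 0   1   0  |   -1 ]
  [ 0   0   1  |  4/3 ]
Subtract 15 times r3 from r1.
  [ 1  -2  0  |    6 ]
  [ 0   1  0  |   -1 ]
  [ 0   0  1  |  4/3 ]
Add 2 times r2 to r1.
  [ 1  0  0  |    4 ]
  [ 0  1  0  |   -1 ]
  [ 0  0  1  |  4/3 ]
Reading off the last column: u = 4, v = -1, w = 4/3.

(4, -1, 4/3)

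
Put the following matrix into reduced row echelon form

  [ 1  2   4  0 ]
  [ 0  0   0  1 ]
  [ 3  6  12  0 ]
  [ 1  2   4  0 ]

[[1, 2, 4, 0], [0, 0, 0, 1], [0, 0, 0, 0], [0, 0, 0, 0]]

R3 -> R3 − 3·R1
  [ 1  2  4  0 ]
  [ 0  0  0  1 ]
  [ 0  0  0  0 ]
  [ 1  2  4  0 ]
R4 -> R4 − R1
  [ 1  2  4  0 ]
  [ 0  0  0  1 ]
  [ 0  0  0  0 ]
  [ 0  0  0  0 ]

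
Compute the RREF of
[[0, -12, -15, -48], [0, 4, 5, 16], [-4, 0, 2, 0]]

[[1, 0, -1/2, 0], [0, 1, 5/4, 4], [0, 0, 0, 0]]

R1 <-> R3
  [ -4    0    2    0 ]
  [  0    4    5   16 ]
  [  0  -12  -15  -48 ]
R1 → -1/4·R1
  [ 1    0  -1/2    0 ]
  [ 0    4     5   16 ]
  [ 0  -12   -15  -48 ]
R2 → 1/4·R2
  [ 1    0  -1/2    0 ]
  [ 0    1   5/4    4 ]
  [ 0  -12   -15  -48 ]
R3 → R3 + 12·R2
  [ 1  0  -1/2  0 ]
  [ 0  1   5/4  4 ]
  [ 0  0     0  0 ]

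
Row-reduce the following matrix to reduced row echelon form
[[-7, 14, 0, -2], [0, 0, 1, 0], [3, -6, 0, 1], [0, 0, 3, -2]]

[[1, -2, 0, 0], [0, 0, 1, 0], [0, 0, 0, 1], [0, 0, 0, 0]]

ρ1 := -1/7·ρ1
  [ 1  -2  0  2/7 ]
  [ 0   0  1    0 ]
  [ 3  -6  0    1 ]
  [ 0   0  3   -2 ]
ρ3 := ρ3 − 3·ρ1
  [ 1  -2  0  2/7 ]
  [ 0   0  1    0 ]
  [ 0   0  0  1/7 ]
  [ 0   0  3   -2 ]
ρ4 := ρ4 − 3·ρ2
  [ 1  -2  0  2/7 ]
  [ 0   0  1    0 ]
  [ 0   0  0  1/7 ]
  [ 0   0  0   -2 ]
ρ3 := 7·ρ3
  [ 1  -2  0  2/7 ]
  [ 0   0  1    0 ]
  [ 0   0  0    1 ]
  [ 0   0  0   -2 ]
ρ4 := ρ4 + 2·ρ3
  [ 1  -2  0  2/7 ]
  [ 0   0  1    0 ]
  [ 0   0  0    1 ]
  [ 0   0  0    0 ]
ρ1 := ρ1 − 2/7·ρ3
  [ 1  -2  0  0 ]
  [ 0   0  1  0 ]
  [ 0   0  0  1 ]
  [ 0   0  0  0 ]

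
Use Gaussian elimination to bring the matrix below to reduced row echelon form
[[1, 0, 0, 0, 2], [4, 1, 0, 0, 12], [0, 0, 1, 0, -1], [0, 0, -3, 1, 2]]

R2 -> R2 − 4·R1
  [ 1  0   0  0   2 ]
  [ 0  1   0  0   4 ]
  [ 0  0   1  0  -1 ]
  [ 0  0  -3  1   2 ]
R4 -> R4 + 3·R3
  [ 1  0  0  0   2 ]
  [ 0  1  0  0   4 ]
  [ 0  0  1  0  -1 ]
  [ 0  0  0  1  -1 ]

[[1, 0, 0, 0, 2], [0, 1, 0, 0, 4], [0, 0, 1, 0, -1], [0, 0, 0, 1, -1]]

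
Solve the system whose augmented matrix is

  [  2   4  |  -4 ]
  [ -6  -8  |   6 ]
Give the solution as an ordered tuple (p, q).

(1, -3/2)

R1 := 1/2·R1
  [  1   2  |  -2 ]
  [ -6  -8  |   6 ]
R2 := R2 + 6·R1
  [ 1  2  |  -2 ]
  [ 0  4  |  -6 ]
R2 := 1/4·R2
  [ 1  2  |    -2 ]
  [ 0  1  |  -3/2 ]
R1 := R1 − 2·R2
  [ 1  0  |     1 ]
  [ 0  1  |  -3/2 ]
Reading off the last column: p = 1, q = -3/2.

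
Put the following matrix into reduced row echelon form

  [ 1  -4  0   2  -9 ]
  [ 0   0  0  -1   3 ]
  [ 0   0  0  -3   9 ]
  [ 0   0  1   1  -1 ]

R2 <=> R4
  [ 1  -4  0   2  -9 ]
  [ 0   0  1   1  -1 ]
  [ 0   0  0  -3   9 ]
  [ 0   0  0  -1   3 ]
R3 := -1/3·R3
  [ 1  -4  0   2  -9 ]
  [ 0   0  1   1  -1 ]
  [ 0   0  0   1  -3 ]
  [ 0   0  0  -1   3 ]
R4 := R4 + R3
  [ 1  -4  0  2  -9 ]
  [ 0   0  1  1  -1 ]
  [ 0   0  0  1  -3 ]
  [ 0   0  0  0   0 ]
R2 := R2 − R3
  [ 1  -4  0  2  -9 ]
  [ 0   0  1  0   2 ]
  [ 0   0  0  1  -3 ]
  [ 0   0  0  0   0 ]
R1 := R1 − 2·R3
  [ 1  -4  0  0  -3 ]
  [ 0   0  1  0   2 ]
  [ 0   0  0  1  -3 ]
  [ 0   0  0  0   0 ]

[[1, -4, 0, 0, -3], [0, 0, 1, 0, 2], [0, 0, 0, 1, -3], [0, 0, 0, 0, 0]]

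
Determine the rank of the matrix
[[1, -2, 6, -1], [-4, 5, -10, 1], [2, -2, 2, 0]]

R2 := R2 + 4·R1
  [ 1  -2   6  -1 ]
  [ 0  -3  14  -3 ]
  [ 2  -2   2   0 ]
R3 := R3 − 2·R1
  [ 1  -2    6  -1 ]
  [ 0  -3   14  -3 ]
  [ 0   2  -10   2 ]
R2 := -1/3·R2
  [ 1  -2      6  -1 ]
  [ 0   1  -14/3   1 ]
  [ 0   2    -10   2 ]
R3 := R3 − 2·R2
  [ 1  -2      6  -1 ]
  [ 0   1  -14/3   1 ]
  [ 0   0   -2/3   0 ]
R3 := -3/2·R3
  [ 1  -2      6  -1 ]
  [ 0   1  -14/3   1 ]
  [ 0   0      1   0 ]
R2 := R2 + 14/3·R3
  [ 1  -2  6  -1 ]
  [ 0   1  0   1 ]
  [ 0   0  1   0 ]
R1 := R1 − 6·R3
  [ 1  -2  0  -1 ]
  [ 0   1  0   1 ]
  [ 0   0  1   0 ]
R1 := R1 + 2·R2
  [ 1  0  0  1 ]
  [ 0  1  0  1 ]
  [ 0  0  1  0 ]
The reduced form has 3 nonzero rows.

rank = 3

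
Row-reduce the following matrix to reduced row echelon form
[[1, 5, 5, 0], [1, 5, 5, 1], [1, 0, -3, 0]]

[[1, 0, -3, 0], [0, 1, 8/5, 0], [0, 0, 0, 1]]

ρ2 := ρ2 − ρ1
  [ 1  5   5  0 ]
  [ 0  0   0  1 ]
  [ 1  0  -3  0 ]
ρ3 := ρ3 − ρ1
  [ 1   5   5  0 ]
  [ 0   0   0  1 ]
  [ 0  -5  -8  0 ]
ρ2 <-> ρ3
  [ 1   5   5  0 ]
  [ 0  -5  -8  0 ]
  [ 0   0   0  1 ]
ρ2 := -1/5·ρ2
  [ 1  5    5  0 ]
  [ 0  1  8/5  0 ]
  [ 0  0    0  1 ]
ρ1 := ρ1 − 5·ρ2
  [ 1  0   -3  0 ]
  [ 0  1  8/5  0 ]
  [ 0  0    0  1 ]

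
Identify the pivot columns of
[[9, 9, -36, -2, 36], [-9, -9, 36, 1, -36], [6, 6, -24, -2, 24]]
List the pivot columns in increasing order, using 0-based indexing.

R1 ← 1/9·R1
  [  1   1   -4  -2/9    4 ]
  [ -9  -9   36     1  -36 ]
  [  6   6  -24    -2   24 ]
R2 ← R2 + 9·R1
  [ 1  1   -4  -2/9   4 ]
  [ 0  0    0    -1   0 ]
  [ 6  6  -24    -2  24 ]
R3 ← R3 − 6·R1
  [ 1  1  -4  -2/9  4 ]
  [ 0  0   0    -1  0 ]
  [ 0  0   0  -2/3  0 ]
R2 ← -1·R2
  [ 1  1  -4  -2/9  4 ]
  [ 0  0   0     1  0 ]
  [ 0  0   0  -2/3  0 ]
R3 ← R3 + 2/3·R2
  [ 1  1  -4  -2/9  4 ]
  [ 0  0   0     1  0 ]
  [ 0  0   0     0  0 ]
R1 ← R1 + 2/9·R2
  [ 1  1  -4  0  4 ]
  [ 0  0   0  1  0 ]
  [ 0  0   0  0  0 ]
Pivot columns are the columns containing a leading 1.

0, 3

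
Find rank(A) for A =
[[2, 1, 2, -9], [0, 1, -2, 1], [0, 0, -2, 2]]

rank = 3

r1 → 1/2·r1
  [ 1  1/2   1  -9/2 ]
  [ 0    1  -2     1 ]
  [ 0    0  -2     2 ]
r3 → -1/2·r3
  [ 1  1/2   1  -9/2 ]
  [ 0    1  -2     1 ]
  [ 0    0   1    -1 ]
r2 → r2 + 2·r3
  [ 1  1/2  1  -9/2 ]
  [ 0    1  0    -1 ]
  [ 0    0  1    -1 ]
r1 → r1 − r3
  [ 1  1/2  0  -7/2 ]
  [ 0    1  0    -1 ]
  [ 0    0  1    -1 ]
r1 → r1 − 1/2·r2
  [ 1  0  0  -3 ]
  [ 0  1  0  -1 ]
  [ 0  0  1  -1 ]
The reduced form has 3 nonzero rows.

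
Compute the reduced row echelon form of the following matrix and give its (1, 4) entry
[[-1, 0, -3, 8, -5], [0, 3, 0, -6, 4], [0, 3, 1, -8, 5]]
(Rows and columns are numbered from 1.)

-2

Multiply r1 by -1.
  [ 1  0  3  -8  5 ]
  [ 0  3  0  -6  4 ]
  [ 0  3  1  -8  5 ]
Multiply r2 by 1/3.
  [ 1  0  3  -8    5 ]
  [ 0  1  0  -2  4/3 ]
  [ 0  3  1  -8    5 ]
Subtract 3 times r2 from r3.
  [ 1  0  3  -8    5 ]
  [ 0  1  0  -2  4/3 ]
  [ 0  0  1  -2    1 ]
Subtract 3 times r3 from r1.
  [ 1  0  0  -2    2 ]
  [ 0  1  0  -2  4/3 ]
  [ 0  0  1  -2    1 ]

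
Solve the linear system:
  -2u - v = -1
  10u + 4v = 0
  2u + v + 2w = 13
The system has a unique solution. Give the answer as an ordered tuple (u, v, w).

Form the augmented matrix and row-reduce:
  [ -2  -1  0  |  -1 ]
  [ 10   4  0  |   0 ]
  [  2   1  2  |  13 ]
r1 -> -1/2·r1
r2 -> r2 − 10·r1
r3 -> r3 − 2·r1
r2 -> -1·r2
r3 -> 1/2·r3
r1 -> r1 − 1/2·r2
Reading off the last column: u = -2, v = 5, w = 6.

(-2, 5, 6)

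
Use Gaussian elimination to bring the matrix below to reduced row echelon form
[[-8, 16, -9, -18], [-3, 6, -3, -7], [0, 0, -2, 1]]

[[1, -2, 0, 0], [0, 0, 1, 0], [0, 0, 0, 1]]

ρ1 ← -1/8·ρ1
  [  1  -2  9/8  9/4 ]
  [ -3   6   -3   -7 ]
  [  0   0   -2    1 ]
ρ2 ← ρ2 + 3·ρ1
  [ 1  -2  9/8   9/4 ]
  [ 0   0  3/8  -1/4 ]
  [ 0   0   -2     1 ]
ρ2 ← 8/3·ρ2
  [ 1  -2  9/8   9/4 ]
  [ 0   0    1  -2/3 ]
  [ 0   0   -2     1 ]
ρ3 ← ρ3 + 2·ρ2
  [ 1  -2  9/8   9/4 ]
  [ 0   0    1  -2/3 ]
  [ 0   0    0  -1/3 ]
ρ3 ← -3·ρ3
  [ 1  -2  9/8   9/4 ]
  [ 0   0    1  -2/3 ]
  [ 0   0    0     1 ]
ρ2 ← ρ2 + 2/3·ρ3
  [ 1  -2  9/8  9/4 ]
  [ 0   0    1    0 ]
  [ 0   0    0    1 ]
ρ1 ← ρ1 − 9/4·ρ3
  [ 1  -2  9/8  0 ]
  [ 0   0    1  0 ]
  [ 0   0    0  1 ]
ρ1 ← ρ1 − 9/8·ρ2
  [ 1  -2  0  0 ]
  [ 0   0  1  0 ]
  [ 0   0  0  1 ]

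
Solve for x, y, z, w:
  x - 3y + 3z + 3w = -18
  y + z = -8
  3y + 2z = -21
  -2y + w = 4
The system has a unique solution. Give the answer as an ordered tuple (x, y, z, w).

Form the augmented matrix and row-reduce:
  [ 1  -3  3  3  |  -18 ]
  [ 0   1  1  0  |   -8 ]
  [ 0   3  2  0  |  -21 ]
  [ 0  -2  0  1  |    4 ]
R3 → R3 − 3·R2
  [ 1  -3   3  3  |  -18 ]
  [ 0   1   1  0  |   -8 ]
  [ 0   0  -1  0  |    3 ]
  [ 0  -2   0  1  |    4 ]
R4 → R4 + 2·R2
  [ 1  -3   3  3  |  -18 ]
  [ 0   1   1  0  |   -8 ]
  [ 0   0  -1  0  |    3 ]
  [ 0   0   2  1  |  -12 ]
R3 → -1·R3
  [ 1  -3  3  3  |  -18 ]
  [ 0   1  1  0  |   -8 ]
  [ 0   0  1  0  |   -3 ]
  [ 0   0  2  1  |  -12 ]
R4 → R4 − 2·R3
  [ 1  -3  3  3  |  -18 ]
  [ 0   1  1  0  |   -8 ]
  [ 0   0  1  0  |   -3 ]
  [ 0   0  0  1  |   -6 ]
R1 → R1 − 3·R4
  [ 1  -3  3  0  |   0 ]
  [ 0   1  1  0  |  -8 ]
  [ 0   0  1  0  |  -3 ]
  [ 0   0  0  1  |  -6 ]
R2 → R2 − R3
  [ 1  -3  3  0  |   0 ]
  [ 0   1  0  0  |  -5 ]
  [ 0   0  1  0  |  -3 ]
  [ 0   0  0  1  |  -6 ]
R1 → R1 − 3·R3
  [ 1  -3  0  0  |   9 ]
  [ 0   1  0  0  |  -5 ]
  [ 0   0  1  0  |  -3 ]
  [ 0   0  0  1  |  -6 ]
R1 → R1 + 3·R2
  [ 1  0  0  0  |  -6 ]
  [ 0  1  0  0  |  -5 ]
  [ 0  0  1  0  |  -3 ]
  [ 0  0  0  1  |  -6 ]
Reading off the last column: x = -6, y = -5, z = -3, w = -6.

(-6, -5, -3, -6)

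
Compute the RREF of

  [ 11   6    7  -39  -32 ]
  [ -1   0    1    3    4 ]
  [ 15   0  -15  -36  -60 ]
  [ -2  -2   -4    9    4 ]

R1 ← 1/11·R1
  [  1  6/11  7/11  -39/11  -32/11 ]
  [ -1     0     1       3       4 ]
  [ 15     0   -15     -36     -60 ]
  [ -2    -2    -4       9       4 ]
R2 ← R2 + R1
  [  1  6/11   7/11  -39/11  -32/11 ]
  [  0  6/11  18/11   -6/11   12/11 ]
  [ 15     0    -15     -36     -60 ]
  [ -2    -2     -4       9       4 ]
R3 ← R3 − 15·R1
  [  1    6/11     7/11  -39/11   -32/11 ]
  [  0    6/11    18/11   -6/11    12/11 ]
  [  0  -90/11  -270/11  189/11  -180/11 ]
  [ -2      -2       -4       9        4 ]
R4 ← R4 + 2·R1
  [ 1    6/11     7/11  -39/11   -32/11 ]
  [ 0    6/11    18/11   -6/11    12/11 ]
  [ 0  -90/11  -270/11  189/11  -180/11 ]
  [ 0  -10/11   -30/11   21/11   -20/11 ]
R2 ← 11/6·R2
  [ 1    6/11     7/11  -39/11   -32/11 ]
  [ 0       1        3      -1        2 ]
  [ 0  -90/11  -270/11  189/11  -180/11 ]
  [ 0  -10/11   -30/11   21/11   -20/11 ]
R3 ← R3 + 90/11·R2
  [ 1    6/11    7/11  -39/11  -32/11 ]
  [ 0       1       3      -1       2 ]
  [ 0       0       0       9       0 ]
  [ 0  -10/11  -30/11   21/11  -20/11 ]
R4 ← R4 + 10/11·R2
  [ 1  6/11  7/11  -39/11  -32/11 ]
  [ 0     1     3      -1       2 ]
  [ 0     0     0       9       0 ]
  [ 0     0     0       1       0 ]
R3 ← 1/9·R3
  [ 1  6/11  7/11  -39/11  -32/11 ]
  [ 0     1     3      -1       2 ]
  [ 0     0     0       1       0 ]
  [ 0     0     0       1       0 ]
R4 ← R4 − R3
  [ 1  6/11  7/11  -39/11  -32/11 ]
  [ 0     1     3      -1       2 ]
  [ 0     0     0       1       0 ]
  [ 0     0     0       0       0 ]
R2 ← R2 + R3
  [ 1  6/11  7/11  -39/11  -32/11 ]
  [ 0     1     3       0       2 ]
  [ 0     0     0       1       0 ]
  [ 0     0     0       0       0 ]
R1 ← R1 + 39/11·R3
  [ 1  6/11  7/11  0  -32/11 ]
  [ 0     1     3  0       2 ]
  [ 0     0     0  1       0 ]
  [ 0     0     0  0       0 ]
R1 ← R1 − 6/11·R2
  [ 1  0  -1  0  -4 ]
  [ 0  1   3  0   2 ]
  [ 0  0   0  1   0 ]
  [ 0  0   0  0   0 ]

[[1, 0, -1, 0, -4], [0, 1, 3, 0, 2], [0, 0, 0, 1, 0], [0, 0, 0, 0, 0]]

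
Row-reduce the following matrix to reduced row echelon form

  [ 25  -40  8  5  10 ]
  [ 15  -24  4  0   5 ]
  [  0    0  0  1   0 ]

R1 -> 1/25·R1
  [  1  -8/5  8/25  1/5  2/5 ]
  [ 15   -24     4    0    5 ]
  [  0     0     0    1    0 ]
R2 -> R2 − 15·R1
  [ 1  -8/5  8/25  1/5  2/5 ]
  [ 0     0  -4/5   -3   -1 ]
  [ 0     0     0    1    0 ]
R2 -> -5/4·R2
  [ 1  -8/5  8/25   1/5  2/5 ]
  [ 0     0     1  15/4  5/4 ]
  [ 0     0     0     1    0 ]
R2 -> R2 − 15/4·R3
  [ 1  -8/5  8/25  1/5  2/5 ]
  [ 0     0     1    0  5/4 ]
  [ 0     0     0    1    0 ]
R1 -> R1 − 1/5·R3
  [ 1  -8/5  8/25  0  2/5 ]
  [ 0     0     1  0  5/4 ]
  [ 0     0     0  1    0 ]
R1 -> R1 − 8/25·R2
  [ 1  -8/5  0  0    0 ]
  [ 0     0  1  0  5/4 ]
  [ 0     0  0  1    0 ]

[[1, -8/5, 0, 0, 0], [0, 0, 1, 0, 5/4], [0, 0, 0, 1, 0]]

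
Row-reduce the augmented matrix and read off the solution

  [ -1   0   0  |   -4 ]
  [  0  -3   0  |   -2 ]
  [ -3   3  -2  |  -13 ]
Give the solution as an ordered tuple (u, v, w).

(4, 2/3, 3/2)

R1 → -1·R1
  [  1   0   0  |    4 ]
  [  0  -3   0  |   -2 ]
  [ -3   3  -2  |  -13 ]
R3 → R3 + 3·R1
  [ 1   0   0  |   4 ]
  [ 0  -3   0  |  -2 ]
  [ 0   3  -2  |  -1 ]
R2 → -1/3·R2
  [ 1  0   0  |    4 ]
  [ 0  1   0  |  2/3 ]
  [ 0  3  -2  |   -1 ]
R3 → R3 − 3·R2
  [ 1  0   0  |    4 ]
  [ 0  1   0  |  2/3 ]
  [ 0  0  -2  |   -3 ]
R3 → -1/2·R3
  [ 1  0  0  |    4 ]
  [ 0  1  0  |  2/3 ]
  [ 0  0  1  |  3/2 ]
Reading off the last column: u = 4, v = 2/3, w = 3/2.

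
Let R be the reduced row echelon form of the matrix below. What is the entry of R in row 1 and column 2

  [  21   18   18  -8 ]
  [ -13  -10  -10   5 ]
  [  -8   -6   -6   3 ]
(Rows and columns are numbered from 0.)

R1 -> 1/21·R1
  [   1  6/7  6/7  -8/21 ]
  [ -13  -10  -10      5 ]
  [  -8   -6   -6      3 ]
R2 -> R2 + 13·R1
  [  1  6/7  6/7  -8/21 ]
  [  0  8/7  8/7   1/21 ]
  [ -8   -6   -6      3 ]
R3 -> R3 + 8·R1
  [ 1  6/7  6/7  -8/21 ]
  [ 0  8/7  8/7   1/21 ]
  [ 0  6/7  6/7  -1/21 ]
R2 -> 7/8·R2
  [ 1  6/7  6/7  -8/21 ]
  [ 0    1    1   1/24 ]
  [ 0  6/7  6/7  -1/21 ]
R3 -> R3 − 6/7·R2
  [ 1  6/7  6/7  -8/21 ]
  [ 0    1    1   1/24 ]
  [ 0    0    0  -1/12 ]
R3 -> -12·R3
  [ 1  6/7  6/7  -8/21 ]
  [ 0    1    1   1/24 ]
  [ 0    0    0      1 ]
R2 -> R2 − 1/24·R3
  [ 1  6/7  6/7  -8/21 ]
  [ 0    1    1      0 ]
  [ 0    0    0      1 ]
R1 -> R1 + 8/21·R3
  [ 1  6/7  6/7  0 ]
  [ 0    1    1  0 ]
  [ 0    0    0  1 ]
R1 -> R1 − 6/7·R2
  [ 1  0  0  0 ]
  [ 0  1  1  0 ]
  [ 0  0  0  1 ]

1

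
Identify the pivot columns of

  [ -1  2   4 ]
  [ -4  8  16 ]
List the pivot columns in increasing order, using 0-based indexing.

0

ρ1 -> -1·ρ1
  [  1  -2  -4 ]
  [ -4   8  16 ]
ρ2 -> ρ2 + 4·ρ1
  [ 1  -2  -4 ]
  [ 0   0   0 ]
Pivot columns are the columns containing a leading 1.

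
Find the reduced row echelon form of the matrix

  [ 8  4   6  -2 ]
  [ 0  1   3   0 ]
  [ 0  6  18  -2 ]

R1 := 1/8·R1
  [ 1  1/2  3/4  -1/4 ]
  [ 0    1    3     0 ]
  [ 0    6   18    -2 ]
R3 := R3 − 6·R2
  [ 1  1/2  3/4  -1/4 ]
  [ 0    1    3     0 ]
  [ 0    0    0    -2 ]
R3 := -1/2·R3
  [ 1  1/2  3/4  -1/4 ]
  [ 0    1    3     0 ]
  [ 0    0    0     1 ]
R1 := R1 + 1/4·R3
  [ 1  1/2  3/4  0 ]
  [ 0    1    3  0 ]
  [ 0    0    0  1 ]
R1 := R1 − 1/2·R2
  [ 1  0  -3/4  0 ]
  [ 0  1     3  0 ]
  [ 0  0     0  1 ]

[[1, 0, -3/4, 0], [0, 1, 3, 0], [0, 0, 0, 1]]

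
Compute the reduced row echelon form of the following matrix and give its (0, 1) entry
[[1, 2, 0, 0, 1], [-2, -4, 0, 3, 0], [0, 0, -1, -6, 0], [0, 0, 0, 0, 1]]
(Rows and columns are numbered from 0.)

2

ρ2 := ρ2 + 2·ρ1
  [ 1  2   0   0  1 ]
  [ 0  0   0   3  2 ]
  [ 0  0  -1  -6  0 ]
  [ 0  0   0   0  1 ]
ρ2 <=> ρ3
  [ 1  2   0   0  1 ]
  [ 0  0  -1  -6  0 ]
  [ 0  0   0   3  2 ]
  [ 0  0   0   0  1 ]
ρ2 := -1·ρ2
  [ 1  2  0  0  1 ]
  [ 0  0  1  6  0 ]
  [ 0  0  0  3  2 ]
  [ 0  0  0  0  1 ]
ρ3 := 1/3·ρ3
  [ 1  2  0  0    1 ]
  [ 0  0  1  6    0 ]
  [ 0  0  0  1  2/3 ]
  [ 0  0  0  0    1 ]
ρ3 := ρ3 − 2/3·ρ4
  [ 1  2  0  0  1 ]
  [ 0  0  1  6  0 ]
  [ 0  0  0  1  0 ]
  [ 0  0  0  0  1 ]
ρ1 := ρ1 − ρ4
  [ 1  2  0  0  0 ]
  [ 0  0  1  6  0 ]
  [ 0  0  0  1  0 ]
  [ 0  0  0  0  1 ]
ρ2 := ρ2 − 6·ρ3
  [ 1  2  0  0  0 ]
  [ 0  0  1  0  0 ]
  [ 0  0  0  1  0 ]
  [ 0  0  0  0  1 ]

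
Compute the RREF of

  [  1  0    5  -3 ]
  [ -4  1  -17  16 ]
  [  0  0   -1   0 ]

[[1, 0, 0, -3], [0, 1, 0, 4], [0, 0, 1, 0]]

r2 -> r2 + 4·r1
  [ 1  0   5  -3 ]
  [ 0  1   3   4 ]
  [ 0  0  -1   0 ]
r3 -> -1·r3
  [ 1  0  5  -3 ]
  [ 0  1  3   4 ]
  [ 0  0  1   0 ]
r2 -> r2 − 3·r3
  [ 1  0  5  -3 ]
  [ 0  1  0   4 ]
  [ 0  0  1   0 ]
r1 -> r1 − 5·r3
  [ 1  0  0  -3 ]
  [ 0  1  0   4 ]
  [ 0  0  1   0 ]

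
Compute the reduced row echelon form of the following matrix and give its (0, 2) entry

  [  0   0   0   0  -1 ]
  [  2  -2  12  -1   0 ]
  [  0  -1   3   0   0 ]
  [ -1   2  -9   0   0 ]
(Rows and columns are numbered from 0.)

r1 <-> r2
  [  2  -2  12  -1   0 ]
  [  0   0   0   0  -1 ]
  [  0  -1   3   0   0 ]
  [ -1   2  -9   0   0 ]
r1 -> 1/2·r1
  [  1  -1   6  -1/2   0 ]
  [  0   0   0     0  -1 ]
  [  0  -1   3     0   0 ]
  [ -1   2  -9     0   0 ]
r4 -> r4 + r1
  [ 1  -1   6  -1/2   0 ]
  [ 0   0   0     0  -1 ]
  [ 0  -1   3     0   0 ]
  [ 0   1  -3  -1/2   0 ]
r2 <-> r3
  [ 1  -1   6  -1/2   0 ]
  [ 0  -1   3     0   0 ]
  [ 0   0   0     0  -1 ]
  [ 0   1  -3  -1/2   0 ]
r2 -> -1·r2
  [ 1  -1   6  -1/2   0 ]
  [ 0   1  -3     0   0 ]
  [ 0   0   0     0  -1 ]
  [ 0   1  -3  -1/2   0 ]
r4 -> r4 − r2
  [ 1  -1   6  -1/2   0 ]
  [ 0   1  -3     0   0 ]
  [ 0   0   0     0  -1 ]
  [ 0   0   0  -1/2   0 ]
r3 <-> r4
  [ 1  -1   6  -1/2   0 ]
  [ 0   1  -3     0   0 ]
  [ 0   0   0  -1/2   0 ]
  [ 0   0   0     0  -1 ]
r3 -> -2·r3
  [ 1  -1   6  -1/2   0 ]
  [ 0   1  -3     0   0 ]
  [ 0   0   0     1   0 ]
  [ 0   0   0     0  -1 ]
r4 -> -1·r4
  [ 1  -1   6  -1/2  0 ]
  [ 0   1  -3     0  0 ]
  [ 0   0   0     1  0 ]
  [ 0   0   0     0  1 ]
r1 -> r1 + 1/2·r3
  [ 1  -1   6  0  0 ]
  [ 0   1  -3  0  0 ]
  [ 0   0   0  1  0 ]
  [ 0   0   0  0  1 ]
r1 -> r1 + r2
  [ 1  0   3  0  0 ]
  [ 0  1  -3  0  0 ]
  [ 0  0   0  1  0 ]
  [ 0  0   0  0  1 ]

3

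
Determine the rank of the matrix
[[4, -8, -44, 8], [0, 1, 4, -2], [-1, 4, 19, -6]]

ρ1 := 1/4·ρ1
  [  1  -2  -11   2 ]
  [  0   1    4  -2 ]
  [ -1   4   19  -6 ]
ρ3 := ρ3 + ρ1
  [ 1  -2  -11   2 ]
  [ 0   1    4  -2 ]
  [ 0   2    8  -4 ]
ρ3 := ρ3 − 2·ρ2
  [ 1  -2  -11   2 ]
  [ 0   1    4  -2 ]
  [ 0   0    0   0 ]
ρ1 := ρ1 + 2·ρ2
  [ 1  0  -3  -2 ]
  [ 0  1   4  -2 ]
  [ 0  0   0   0 ]
The reduced form has 2 nonzero rows.

rank = 2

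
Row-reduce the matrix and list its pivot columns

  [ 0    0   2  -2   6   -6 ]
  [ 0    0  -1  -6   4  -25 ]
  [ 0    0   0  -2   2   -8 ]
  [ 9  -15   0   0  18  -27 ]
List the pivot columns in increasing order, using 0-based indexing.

Swap r1 and r4.
  [ 9  -15   0   0  18  -27 ]
  [ 0    0  -1  -6   4  -25 ]
  [ 0    0   0  -2   2   -8 ]
  [ 0    0   2  -2   6   -6 ]
Multiply r1 by 1/9.
  [ 1  -5/3   0   0  2   -3 ]
  [ 0     0  -1  -6  4  -25 ]
  [ 0     0   0  -2  2   -8 ]
  [ 0     0   2  -2  6   -6 ]
Multiply r2 by -1.
  [ 1  -5/3  0   0   2  -3 ]
  [ 0     0  1   6  -4  25 ]
  [ 0     0  0  -2   2  -8 ]
  [ 0     0  2  -2   6  -6 ]
Subtract 2 times r2 from r4.
  [ 1  -5/3  0    0   2   -3 ]
  [ 0     0  1    6  -4   25 ]
  [ 0     0  0   -2   2   -8 ]
  [ 0     0  0  -14  14  -56 ]
Multiply r3 by -1/2.
  [ 1  -5/3  0    0   2   -3 ]
  [ 0     0  1    6  -4   25 ]
  [ 0     0  0    1  -1    4 ]
  [ 0     0  0  -14  14  -56 ]
Add 14 times r3 to r4.
  [ 1  -5/3  0  0   2  -3 ]
  [ 0     0  1  6  -4  25 ]
  [ 0     0  0  1  -1   4 ]
  [ 0     0  0  0   0   0 ]
Subtract 6 times r3 from r2.
  [ 1  -5/3  0  0   2  -3 ]
  [ 0     0  1  0   2   1 ]
  [ 0     0  0  1  -1   4 ]
  [ 0     0  0  0   0   0 ]
Pivot columns are the columns containing a leading 1.

0, 2, 3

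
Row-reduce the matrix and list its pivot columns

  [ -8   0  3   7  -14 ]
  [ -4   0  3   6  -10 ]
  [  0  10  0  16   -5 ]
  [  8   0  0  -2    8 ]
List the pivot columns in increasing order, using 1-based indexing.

R1 := -1/8·R1
  [  1   0  -3/8  -7/8  7/4 ]
  [ -4   0     3     6  -10 ]
  [  0  10     0    16   -5 ]
  [  8   0     0    -2    8 ]
R2 := R2 + 4·R1
  [ 1   0  -3/8  -7/8  7/4 ]
  [ 0   0   3/2   5/2   -3 ]
  [ 0  10     0    16   -5 ]
  [ 8   0     0    -2    8 ]
R4 := R4 − 8·R1
  [ 1   0  -3/8  -7/8  7/4 ]
  [ 0   0   3/2   5/2   -3 ]
  [ 0  10     0    16   -5 ]
  [ 0   0     3     5   -6 ]
R2 ↔ R3
  [ 1   0  -3/8  -7/8  7/4 ]
  [ 0  10     0    16   -5 ]
  [ 0   0   3/2   5/2   -3 ]
  [ 0   0     3     5   -6 ]
R2 := 1/10·R2
  [ 1  0  -3/8  -7/8   7/4 ]
  [ 0  1     0   8/5  -1/2 ]
  [ 0  0   3/2   5/2    -3 ]
  [ 0  0     3     5    -6 ]
R3 := 2/3·R3
  [ 1  0  -3/8  -7/8   7/4 ]
  [ 0  1     0   8/5  -1/2 ]
  [ 0  0     1   5/3    -2 ]
  [ 0  0     3     5    -6 ]
R4 := R4 − 3·R3
  [ 1  0  -3/8  -7/8   7/4 ]
  [ 0  1     0   8/5  -1/2 ]
  [ 0  0     1   5/3    -2 ]
  [ 0  0     0     0     0 ]
R1 := R1 + 3/8·R3
  [ 1  0  0  -1/4     1 ]
  [ 0  1  0   8/5  -1/2 ]
  [ 0  0  1   5/3    -2 ]
  [ 0  0  0     0     0 ]
Pivot columns are the columns containing a leading 1.

1, 2, 3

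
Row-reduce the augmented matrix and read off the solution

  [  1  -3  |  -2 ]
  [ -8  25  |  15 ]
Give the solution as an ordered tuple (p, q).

Add 8 times R1 to R2.
  [ 1  -3  |  -2 ]
  [ 0   1  |  -1 ]
Add 3 times R2 to R1.
  [ 1  0  |  -5 ]
  [ 0  1  |  -1 ]
Reading off the last column: p = -5, q = -1.

(-5, -1)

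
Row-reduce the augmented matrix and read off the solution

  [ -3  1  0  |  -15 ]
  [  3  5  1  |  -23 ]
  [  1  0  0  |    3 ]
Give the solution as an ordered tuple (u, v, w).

(3, -6, -2)

r1 := -1/3·r1
  [ 1  -1/3  0  |    5 ]
  [ 3     5  1  |  -23 ]
  [ 1     0  0  |    3 ]
r2 := r2 − 3·r1
  [ 1  -1/3  0  |    5 ]
  [ 0     6  1  |  -38 ]
  [ 1     0  0  |    3 ]
r3 := r3 − r1
  [ 1  -1/3  0  |    5 ]
  [ 0     6  1  |  -38 ]
  [ 0   1/3  0  |   -2 ]
r2 := 1/6·r2
  [ 1  -1/3    0  |      5 ]
  [ 0     1  1/6  |  -19/3 ]
  [ 0   1/3    0  |     -2 ]
r3 := r3 − 1/3·r2
  [ 1  -1/3      0  |      5 ]
  [ 0     1    1/6  |  -19/3 ]
  [ 0     0  -1/18  |    1/9 ]
r3 := -18·r3
  [ 1  -1/3    0  |      5 ]
  [ 0     1  1/6  |  -19/3 ]
  [ 0     0    1  |     -2 ]
r2 := r2 − 1/6·r3
  [ 1  -1/3  0  |   5 ]
  [ 0     1  0  |  -6 ]
  [ 0     0  1  |  -2 ]
r1 := r1 + 1/3·r2
  [ 1  0  0  |   3 ]
  [ 0  1  0  |  -6 ]
  [ 0  0  1  |  -2 ]
Reading off the last column: u = 3, v = -6, w = -2.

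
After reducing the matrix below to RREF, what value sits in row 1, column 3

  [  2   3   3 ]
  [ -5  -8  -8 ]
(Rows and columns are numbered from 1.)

0

R1 → 1/2·R1
R2 → R2 + 5·R1
R2 → -2·R2
R1 → R1 − 3/2·R2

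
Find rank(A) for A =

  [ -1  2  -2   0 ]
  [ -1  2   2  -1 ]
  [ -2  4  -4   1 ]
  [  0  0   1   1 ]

rank = 3

Multiply R1 by -1.
  [  1  -2   2   0 ]
  [ -1   2   2  -1 ]
  [ -2   4  -4   1 ]
  [  0   0   1   1 ]
Add R1 to R2.
  [  1  -2   2   0 ]
  [  0   0   4  -1 ]
  [ -2   4  -4   1 ]
  [  0   0   1   1 ]
Add 2 times R1 to R3.
  [ 1  -2  2   0 ]
  [ 0   0  4  -1 ]
  [ 0   0  0   1 ]
  [ 0   0  1   1 ]
Multiply R2 by 1/4.
  [ 1  -2  2     0 ]
  [ 0   0  1  -1/4 ]
  [ 0   0  0     1 ]
  [ 0   0  1     1 ]
Subtract R2 from R4.
  [ 1  -2  2     0 ]
  [ 0   0  1  -1/4 ]
  [ 0   0  0     1 ]
  [ 0   0  0   5/4 ]
Subtract 5/4 times R3 from R4.
  [ 1  -2  2     0 ]
  [ 0   0  1  -1/4 ]
  [ 0   0  0     1 ]
  [ 0   0  0     0 ]
Add 1/4 times R3 to R2.
  [ 1  -2  2  0 ]
  [ 0   0  1  0 ]
  [ 0   0  0  1 ]
  [ 0   0  0  0 ]
Subtract 2 times R2 from R1.
  [ 1  -2  0  0 ]
  [ 0   0  1  0 ]
  [ 0   0  0  1 ]
  [ 0   0  0  0 ]
The reduced form has 3 nonzero rows.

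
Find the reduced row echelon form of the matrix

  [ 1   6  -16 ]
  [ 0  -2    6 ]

[[1, 0, 2], [0, 1, -3]]

Multiply ρ2 by -1/2.
  [ 1  6  -16 ]
  [ 0  1   -3 ]
Subtract 6 times ρ2 from ρ1.
  [ 1  0   2 ]
  [ 0  1  -3 ]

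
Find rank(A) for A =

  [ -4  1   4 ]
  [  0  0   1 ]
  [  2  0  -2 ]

rank = 3

r1 → -1/4·r1
  [ 1  -1/4  -1 ]
  [ 0     0   1 ]
  [ 2     0  -2 ]
r3 → r3 − 2·r1
  [ 1  -1/4  -1 ]
  [ 0     0   1 ]
  [ 0   1/2   0 ]
r2 ↔ r3
  [ 1  -1/4  -1 ]
  [ 0   1/2   0 ]
  [ 0     0   1 ]
r2 → 2·r2
  [ 1  -1/4  -1 ]
  [ 0     1   0 ]
  [ 0     0   1 ]
r1 → r1 + r3
  [ 1  -1/4  0 ]
  [ 0     1  0 ]
  [ 0     0  1 ]
r1 → r1 + 1/4·r2
  [ 1  0  0 ]
  [ 0  1  0 ]
  [ 0  0  1 ]
The reduced form has 3 nonzero rows.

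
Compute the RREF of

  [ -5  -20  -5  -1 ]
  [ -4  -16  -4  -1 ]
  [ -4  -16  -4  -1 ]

[[1, 4, 1, 0], [0, 0, 0, 1], [0, 0, 0, 0]]

ρ1 ← -1/5·ρ1
  [  1    4   1  1/5 ]
  [ -4  -16  -4   -1 ]
  [ -4  -16  -4   -1 ]
ρ2 ← ρ2 + 4·ρ1
  [  1    4   1   1/5 ]
  [  0    0   0  -1/5 ]
  [ -4  -16  -4    -1 ]
ρ3 ← ρ3 + 4·ρ1
  [ 1  4  1   1/5 ]
  [ 0  0  0  -1/5 ]
  [ 0  0  0  -1/5 ]
ρ2 ← -5·ρ2
  [ 1  4  1   1/5 ]
  [ 0  0  0     1 ]
  [ 0  0  0  -1/5 ]
ρ3 ← ρ3 + 1/5·ρ2
  [ 1  4  1  1/5 ]
  [ 0  0  0    1 ]
  [ 0  0  0    0 ]
ρ1 ← ρ1 − 1/5·ρ2
  [ 1  4  1  0 ]
  [ 0  0  0  1 ]
  [ 0  0  0  0 ]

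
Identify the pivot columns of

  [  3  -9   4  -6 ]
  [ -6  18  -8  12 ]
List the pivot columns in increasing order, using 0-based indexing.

R1 -> 1/3·R1
  [  1  -3  4/3  -2 ]
  [ -6  18   -8  12 ]
R2 -> R2 + 6·R1
  [ 1  -3  4/3  -2 ]
  [ 0   0    0   0 ]
Pivot columns are the columns containing a leading 1.

0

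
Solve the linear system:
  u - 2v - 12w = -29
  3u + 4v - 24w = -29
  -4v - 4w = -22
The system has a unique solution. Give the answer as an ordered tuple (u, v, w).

(-3, 4, 3/2)

Form the augmented matrix and row-reduce:
  [ 1  -2  -12  |  -29 ]
  [ 3   4  -24  |  -29 ]
  [ 0  -4   -4  |  -22 ]
ρ2 → ρ2 − 3·ρ1
  [ 1  -2  -12  |  -29 ]
  [ 0  10   12  |   58 ]
  [ 0  -4   -4  |  -22 ]
ρ2 → 1/10·ρ2
  [ 1  -2  -12  |   -29 ]
  [ 0   1  6/5  |  29/5 ]
  [ 0  -4   -4  |   -22 ]
ρ3 → ρ3 + 4·ρ2
  [ 1  -2  -12  |   -29 ]
  [ 0   1  6/5  |  29/5 ]
  [ 0   0  4/5  |   6/5 ]
ρ3 → 5/4·ρ3
  [ 1  -2  -12  |   -29 ]
  [ 0   1  6/5  |  29/5 ]
  [ 0   0    1  |   3/2 ]
ρ2 → ρ2 − 6/5·ρ3
  [ 1  -2  -12  |  -29 ]
  [ 0   1    0  |    4 ]
  [ 0   0    1  |  3/2 ]
ρ1 → ρ1 + 12·ρ3
  [ 1  -2  0  |  -11 ]
  [ 0   1  0  |    4 ]
  [ 0   0  1  |  3/2 ]
ρ1 → ρ1 + 2·ρ2
  [ 1  0  0  |   -3 ]
  [ 0  1  0  |    4 ]
  [ 0  0  1  |  3/2 ]
Reading off the last column: u = -3, v = 4, w = 3/2.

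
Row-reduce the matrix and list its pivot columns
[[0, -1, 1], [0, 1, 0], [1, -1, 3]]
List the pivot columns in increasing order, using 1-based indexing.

R1 <=> R3
  [ 1  -1  3 ]
  [ 0   1  0 ]
  [ 0  -1  1 ]
R3 → R3 + R2
  [ 1  -1  3 ]
  [ 0   1  0 ]
  [ 0   0  1 ]
R1 → R1 − 3·R3
  [ 1  -1  0 ]
  [ 0   1  0 ]
  [ 0   0  1 ]
R1 → R1 + R2
  [ 1  0  0 ]
  [ 0  1  0 ]
  [ 0  0  1 ]
Pivot columns are the columns containing a leading 1.

1, 2, 3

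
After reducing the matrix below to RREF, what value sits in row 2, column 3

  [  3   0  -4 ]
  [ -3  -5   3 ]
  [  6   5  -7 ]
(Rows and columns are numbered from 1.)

1/5

r1 ← 1/3·r1
  [  1   0  -4/3 ]
  [ -3  -5     3 ]
  [  6   5    -7 ]
r2 ← r2 + 3·r1
  [ 1   0  -4/3 ]
  [ 0  -5    -1 ]
  [ 6   5    -7 ]
r3 ← r3 − 6·r1
  [ 1   0  -4/3 ]
  [ 0  -5    -1 ]
  [ 0   5     1 ]
r2 ← -1/5·r2
  [ 1  0  -4/3 ]
  [ 0  1   1/5 ]
  [ 0  5     1 ]
r3 ← r3 − 5·r2
  [ 1  0  -4/3 ]
  [ 0  1   1/5 ]
  [ 0  0     0 ]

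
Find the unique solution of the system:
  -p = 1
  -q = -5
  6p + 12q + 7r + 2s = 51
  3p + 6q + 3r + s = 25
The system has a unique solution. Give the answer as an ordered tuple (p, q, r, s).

Form the augmented matrix and row-reduce:
  [ -1   0  0  0  |   1 ]
  [  0  -1  0  0  |  -5 ]
  [  6  12  7  2  |  51 ]
  [  3   6  3  1  |  25 ]
r1 -> -1·r1
r3 -> r3 − 6·r1
r4 -> r4 − 3·r1
r2 -> -1·r2
r3 -> r3 − 12·r2
r4 -> r4 − 6·r2
r3 -> 1/7·r3
r4 -> r4 − 3·r3
r4 -> 7·r4
r3 -> r3 − 2/7·r4
Reading off the last column: p = -1, q = 5, r = 1, s = -5.

(-1, 5, 1, -5)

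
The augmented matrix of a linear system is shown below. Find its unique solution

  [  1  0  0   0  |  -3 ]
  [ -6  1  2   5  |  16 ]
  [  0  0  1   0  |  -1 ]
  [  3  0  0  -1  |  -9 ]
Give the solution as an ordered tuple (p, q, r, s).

R2 ← R2 + 6·R1
R4 ← R4 − 3·R1
R4 ← -1·R4
R2 ← R2 − 5·R4
R2 ← R2 − 2·R3
Reading off the last column: p = -3, q = 0, r = -1, s = 0.

(-3, 0, -1, 0)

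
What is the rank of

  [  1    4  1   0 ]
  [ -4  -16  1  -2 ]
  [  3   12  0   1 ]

R2 ← R2 + 4·R1
  [ 1   4  1   0 ]
  [ 0   0  5  -2 ]
  [ 3  12  0   1 ]
R3 ← R3 − 3·R1
  [ 1  4   1   0 ]
  [ 0  0   5  -2 ]
  [ 0  0  -3   1 ]
R2 ← 1/5·R2
  [ 1  4   1     0 ]
  [ 0  0   1  -2/5 ]
  [ 0  0  -3     1 ]
R3 ← R3 + 3·R2
  [ 1  4  1     0 ]
  [ 0  0  1  -2/5 ]
  [ 0  0  0  -1/5 ]
R3 ← -5·R3
  [ 1  4  1     0 ]
  [ 0  0  1  -2/5 ]
  [ 0  0  0     1 ]
R2 ← R2 + 2/5·R3
  [ 1  4  1  0 ]
  [ 0  0  1  0 ]
  [ 0  0  0  1 ]
R1 ← R1 − R2
  [ 1  4  0  0 ]
  [ 0  0  1  0 ]
  [ 0  0  0  1 ]
The reduced form has 3 nonzero rows.

rank = 3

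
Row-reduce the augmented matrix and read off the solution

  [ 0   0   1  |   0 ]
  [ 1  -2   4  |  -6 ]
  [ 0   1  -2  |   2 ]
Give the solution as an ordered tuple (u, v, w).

(-2, 2, 0)

r1 ↔ r2
  [ 1  -2   4  |  -6 ]
  [ 0   0   1  |   0 ]
  [ 0   1  -2  |   2 ]
r2 ↔ r3
  [ 1  -2   4  |  -6 ]
  [ 0   1  -2  |   2 ]
  [ 0   0   1  |   0 ]
r2 ← r2 + 2·r3
  [ 1  -2  4  |  -6 ]
  [ 0   1  0  |   2 ]
  [ 0   0  1  |   0 ]
r1 ← r1 − 4·r3
  [ 1  -2  0  |  -6 ]
  [ 0   1  0  |   2 ]
  [ 0   0  1  |   0 ]
r1 ← r1 + 2·r2
  [ 1  0  0  |  -2 ]
  [ 0  1  0  |   2 ]
  [ 0  0  1  |   0 ]
Reading off the last column: u = -2, v = 2, w = 0.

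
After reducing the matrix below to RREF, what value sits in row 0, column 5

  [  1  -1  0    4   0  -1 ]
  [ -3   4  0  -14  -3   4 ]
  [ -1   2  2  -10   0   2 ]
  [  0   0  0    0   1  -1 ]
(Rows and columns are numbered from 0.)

-3

R2 -> R2 + 3·R1
  [  1  -1  0    4   0  -1 ]
  [  0   1  0   -2  -3   1 ]
  [ -1   2  2  -10   0   2 ]
  [  0   0  0    0   1  -1 ]
R3 -> R3 + R1
  [ 1  -1  0   4   0  -1 ]
  [ 0   1  0  -2  -3   1 ]
  [ 0   1  2  -6   0   1 ]
  [ 0   0  0   0   1  -1 ]
R3 -> R3 − R2
  [ 1  -1  0   4   0  -1 ]
  [ 0   1  0  -2  -3   1 ]
  [ 0   0  2  -4   3   0 ]
  [ 0   0  0   0   1  -1 ]
R3 -> 1/2·R3
  [ 1  -1  0   4    0  -1 ]
  [ 0   1  0  -2   -3   1 ]
  [ 0   0  1  -2  3/2   0 ]
  [ 0   0  0   0    1  -1 ]
R3 -> R3 − 3/2·R4
  [ 1  -1  0   4   0   -1 ]
  [ 0   1  0  -2  -3    1 ]
  [ 0   0  1  -2   0  3/2 ]
  [ 0   0  0   0   1   -1 ]
R2 -> R2 + 3·R4
  [ 1  -1  0   4  0   -1 ]
  [ 0   1  0  -2  0   -2 ]
  [ 0   0  1  -2  0  3/2 ]
  [ 0   0  0   0  1   -1 ]
R1 -> R1 + R2
  [ 1  0  0   2  0   -3 ]
  [ 0  1  0  -2  0   -2 ]
  [ 0  0  1  -2  0  3/2 ]
  [ 0  0  0   0  1   -1 ]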